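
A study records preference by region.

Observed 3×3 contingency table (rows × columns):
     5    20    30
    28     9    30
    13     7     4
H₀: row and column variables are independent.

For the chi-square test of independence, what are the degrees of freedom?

degrees of freedom = 4

df = (r−1)(c−1) = (3−1)·(3−1) = 4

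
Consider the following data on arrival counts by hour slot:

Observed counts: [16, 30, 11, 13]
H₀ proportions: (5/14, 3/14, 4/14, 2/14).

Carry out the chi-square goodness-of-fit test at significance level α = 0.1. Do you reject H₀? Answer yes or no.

n = 70; E_i = n·p_i = [25.00, 15.00, 20.00, 10.00]
χ² = (16−25.00)²/25.00 + (30−15.00)²/15.00 + (11−20.00)²/20.00 + (13−10.00)²/10.00 = 23.1900
df = 3
p-value (upper-tail) = 0.00004
At α=0.1: p < α → reject H₀

reject H₀: yes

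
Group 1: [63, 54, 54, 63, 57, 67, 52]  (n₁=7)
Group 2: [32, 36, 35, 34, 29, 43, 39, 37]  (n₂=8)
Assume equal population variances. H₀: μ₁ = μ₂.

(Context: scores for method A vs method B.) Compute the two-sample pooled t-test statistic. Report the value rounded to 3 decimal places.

x̄₁=58.571, s₁=5.740, n₁=7
x̄₂=35.625, s₂=4.274, n₂=8
s_p² = [6·5.740² + 7·4.274²]/13 = 25.0453
SE = √(s_p²·(1/7+1/8)) = 2.5901
t = (58.571−35.625)/2.5901 = 8.8593
df = 13

test statistic = 8.859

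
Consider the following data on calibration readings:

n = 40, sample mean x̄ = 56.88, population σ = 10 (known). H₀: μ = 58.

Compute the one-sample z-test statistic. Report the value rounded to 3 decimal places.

test statistic = -0.708

SE = σ/√n = 10/√40 = 1.5811
z = (x̄−μ₀)/SE = (56.88−58)/1.5811 = -0.7084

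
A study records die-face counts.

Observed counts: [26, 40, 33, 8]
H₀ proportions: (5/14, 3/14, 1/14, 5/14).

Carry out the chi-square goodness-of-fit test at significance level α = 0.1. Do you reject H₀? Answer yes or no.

n = 107; E_i = n·p_i = [38.21, 22.93, 7.64, 38.21]
χ² = (26−38.21)²/38.21 + (40−22.93)²/22.93 + (33−7.64)²/7.64 + (8−38.21)²/38.21 = 124.6324
df = 3
p-value (upper-tail) = 0.00000
At α=0.1: p < α → reject H₀

reject H₀: yes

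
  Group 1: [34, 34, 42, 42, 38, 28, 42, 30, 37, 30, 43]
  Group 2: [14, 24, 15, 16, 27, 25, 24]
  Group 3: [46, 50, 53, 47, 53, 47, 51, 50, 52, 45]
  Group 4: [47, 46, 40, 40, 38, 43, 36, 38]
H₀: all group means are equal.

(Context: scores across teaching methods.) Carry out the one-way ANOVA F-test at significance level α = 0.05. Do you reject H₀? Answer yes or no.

reject H₀: yes

Group means [36.36, 20.71, 49.40, 41.00], grand mean 37.972
SSB = Σnᵢ(x̄ᵢ−x̄)² = 3492.598; SSW = ΣΣ(x−x̄ᵢ)² = 672.374
MSB = 3492.598/3 = 1164.1994; MSW = 672.374/32 = 21.0117
F = MSB/MSW = 55.4072
df = (3, 32)
p-value (upper-tail) = 0.00000
At α=0.05: p < α → reject H₀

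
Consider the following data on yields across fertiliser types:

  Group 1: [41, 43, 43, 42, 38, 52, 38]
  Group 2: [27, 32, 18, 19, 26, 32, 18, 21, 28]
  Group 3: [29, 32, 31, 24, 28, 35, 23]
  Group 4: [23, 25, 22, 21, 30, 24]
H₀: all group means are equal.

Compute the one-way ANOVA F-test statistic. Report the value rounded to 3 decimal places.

test statistic = 23.405

Group means [42.43, 24.56, 28.86, 24.17], grand mean 29.828
SSB = Σnᵢ(x̄ᵢ−x̄)² = 1560.511; SSW = ΣΣ(x−x̄ᵢ)² = 555.627
MSB = 1560.511/3 = 520.1703; MSW = 555.627/25 = 22.2251
F = MSB/MSW = 23.4047
df = (3, 25)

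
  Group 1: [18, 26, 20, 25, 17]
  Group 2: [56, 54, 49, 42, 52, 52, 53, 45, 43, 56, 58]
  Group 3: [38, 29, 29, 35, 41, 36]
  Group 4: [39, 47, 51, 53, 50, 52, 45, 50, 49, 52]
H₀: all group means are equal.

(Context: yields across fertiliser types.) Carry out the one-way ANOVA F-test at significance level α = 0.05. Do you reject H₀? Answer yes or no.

Group means [21.20, 50.91, 34.67, 48.80], grand mean 42.562
SSB = Σnᵢ(x̄ᵢ−x̄)² = 3811.233; SSW = ΣΣ(x−x̄ᵢ)² = 642.642
MSB = 3811.233/3 = 1270.4109; MSW = 642.642/28 = 22.9515
F = MSB/MSW = 55.3519
df = (3, 28)
p-value (upper-tail) = 0.00000
At α=0.05: p < α → reject H₀

reject H₀: yes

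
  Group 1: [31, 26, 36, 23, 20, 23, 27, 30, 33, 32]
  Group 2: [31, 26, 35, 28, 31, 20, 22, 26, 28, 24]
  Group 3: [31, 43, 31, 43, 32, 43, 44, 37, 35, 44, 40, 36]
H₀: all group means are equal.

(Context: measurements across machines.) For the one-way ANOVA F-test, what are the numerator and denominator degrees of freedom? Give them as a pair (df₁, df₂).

degrees of freedom = [2, 29]

k = 3 groups, N = 32 total
df = (k−1, N−k) = (3−1, 32−3) = (2, 29)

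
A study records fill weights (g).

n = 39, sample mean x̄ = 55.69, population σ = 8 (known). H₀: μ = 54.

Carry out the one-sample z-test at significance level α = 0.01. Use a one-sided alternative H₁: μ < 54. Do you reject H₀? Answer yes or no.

SE = σ/√n = 8/√39 = 1.2810
z = (x̄−μ₀)/SE = (55.69−54)/1.2810 = 1.3193
p-value (one-sided, H₁ less) = 0.90646
At α=0.01: p ≥ α → fail to reject H₀

reject H₀: no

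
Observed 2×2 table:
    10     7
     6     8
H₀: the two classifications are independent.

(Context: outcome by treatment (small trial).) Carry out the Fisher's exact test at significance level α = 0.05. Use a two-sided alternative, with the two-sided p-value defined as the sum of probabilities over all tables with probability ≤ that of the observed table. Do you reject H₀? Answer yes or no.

Margins: r₁=17, r₂=14, c₁=16, c₂=15, n=31
p_obs = C(17,10)·C(14,6)/C(31,16); sum pmf over tables with pmf ≤ p_obs
p-value (two-sided) = 0.47949
At α=0.05: p ≥ α → fail to reject H₀

reject H₀: no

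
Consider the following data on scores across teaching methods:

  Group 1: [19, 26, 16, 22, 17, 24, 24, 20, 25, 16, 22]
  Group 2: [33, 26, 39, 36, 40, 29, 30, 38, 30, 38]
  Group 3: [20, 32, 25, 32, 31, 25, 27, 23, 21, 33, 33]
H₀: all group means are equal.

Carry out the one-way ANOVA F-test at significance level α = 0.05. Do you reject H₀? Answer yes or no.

Group means [21.00, 33.90, 27.45], grand mean 27.250
SSB = Σnᵢ(x̄ᵢ−x̄)² = 872.373; SSW = ΣΣ(x−x̄ᵢ)² = 595.627
MSB = 872.373/2 = 436.1864; MSW = 595.627/29 = 20.5389
F = MSB/MSW = 21.2371
df = (2, 29)
p-value (upper-tail) = 0.00000
At α=0.05: p < α → reject H₀

reject H₀: yes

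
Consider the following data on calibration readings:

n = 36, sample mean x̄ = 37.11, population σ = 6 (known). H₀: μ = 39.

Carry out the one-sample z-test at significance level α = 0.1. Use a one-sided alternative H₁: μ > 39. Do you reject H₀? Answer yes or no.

SE = σ/√n = 6/√36 = 1.0000
z = (x̄−μ₀)/SE = (37.11−39)/1.0000 = -1.8900
p-value (one-sided, H₁ greater) = 0.97062
At α=0.1: p ≥ α → fail to reject H₀

reject H₀: no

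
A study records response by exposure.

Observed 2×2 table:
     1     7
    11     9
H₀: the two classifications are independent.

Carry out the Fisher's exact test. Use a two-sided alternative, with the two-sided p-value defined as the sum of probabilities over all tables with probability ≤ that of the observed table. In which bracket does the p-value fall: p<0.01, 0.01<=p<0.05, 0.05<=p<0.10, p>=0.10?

p-value bracket: 0.05<=p<0.10

Margins: r₁=8, r₂=20, c₁=12, c₂=16, n=28
p_obs = C(8,1)·C(20,11)/C(28,12); sum pmf over tables with pmf ≤ p_obs
p-value (two-sided) = 0.08822
→ bracket: 0.05<=p<0.10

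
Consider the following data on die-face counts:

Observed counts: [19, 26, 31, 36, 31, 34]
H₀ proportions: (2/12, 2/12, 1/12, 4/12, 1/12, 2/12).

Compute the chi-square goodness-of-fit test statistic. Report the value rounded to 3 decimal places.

test statistic = 49.610

n = 177; E_i = n·p_i = [29.50, 29.50, 14.75, 59.00, 14.75, 29.50]
χ² = (19−29.50)²/29.50 + (26−29.50)²/29.50 + (31−14.75)²/14.75 + (36−59.00)²/59.00 + (31−14.75)²/14.75 + (34−29.50)²/29.50 = 49.6102
df = 5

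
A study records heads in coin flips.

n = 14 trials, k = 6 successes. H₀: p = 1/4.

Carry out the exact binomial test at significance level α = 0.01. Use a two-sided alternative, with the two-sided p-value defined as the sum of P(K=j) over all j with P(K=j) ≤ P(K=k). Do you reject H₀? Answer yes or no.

reject H₀: no

Exact binomial: n=14, k=6, p₀=1/4=0.2500
P(X=j) = C(n,j)·p₀^j·(1−p₀)^(n−j); p = Σ P(X=j) over j with P(X=j) ≤ P(X=6)
p-value (two-sided) = 0.12949
At α=0.01: p ≥ α → fail to reject H₀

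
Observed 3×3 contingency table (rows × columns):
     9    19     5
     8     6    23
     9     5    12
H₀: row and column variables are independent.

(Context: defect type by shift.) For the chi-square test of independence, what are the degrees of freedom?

df = (r−1)(c−1) = (3−1)·(3−1) = 4

degrees of freedom = 4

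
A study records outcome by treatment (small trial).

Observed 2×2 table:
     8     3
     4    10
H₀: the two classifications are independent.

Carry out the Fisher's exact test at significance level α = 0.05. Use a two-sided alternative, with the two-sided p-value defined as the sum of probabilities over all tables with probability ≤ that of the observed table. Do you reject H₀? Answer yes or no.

Margins: r₁=11, r₂=14, c₁=12, c₂=13, n=25
p_obs = C(11,8)·C(14,4)/C(25,12); sum pmf over tables with pmf ≤ p_obs
p-value (two-sided) = 0.04718
At α=0.05: p < α → reject H₀

reject H₀: yes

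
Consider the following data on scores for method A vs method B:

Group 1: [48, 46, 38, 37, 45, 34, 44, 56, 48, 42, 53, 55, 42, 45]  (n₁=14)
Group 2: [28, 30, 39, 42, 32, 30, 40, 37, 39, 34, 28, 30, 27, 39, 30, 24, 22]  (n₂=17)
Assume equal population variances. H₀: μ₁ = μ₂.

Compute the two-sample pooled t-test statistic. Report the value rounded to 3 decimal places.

x̄₁=45.214, s₁=6.542, n₁=14
x̄₂=32.412, s₂=5.990, n₂=17
s_p² = [13·6.542² + 16·5.990²]/29 = 38.9819
SE = √(s_p²·(1/14+1/17)) = 2.2533
t = (45.214−32.412)/2.2533 = 5.6816
df = 29

test statistic = 5.682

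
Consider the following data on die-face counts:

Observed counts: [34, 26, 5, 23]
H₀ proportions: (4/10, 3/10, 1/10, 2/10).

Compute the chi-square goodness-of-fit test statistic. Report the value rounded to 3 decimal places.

test statistic = 3.345

n = 88; E_i = n·p_i = [35.20, 26.40, 8.80, 17.60]
χ² = (34−35.20)²/35.20 + (26−26.40)²/26.40 + (5−8.80)²/8.80 + (23−17.60)²/17.60 = 3.3447
df = 3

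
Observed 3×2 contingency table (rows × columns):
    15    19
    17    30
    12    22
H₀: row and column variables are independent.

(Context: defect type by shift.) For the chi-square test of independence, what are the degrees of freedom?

degrees of freedom = 2

df = (r−1)(c−1) = (3−1)·(2−1) = 2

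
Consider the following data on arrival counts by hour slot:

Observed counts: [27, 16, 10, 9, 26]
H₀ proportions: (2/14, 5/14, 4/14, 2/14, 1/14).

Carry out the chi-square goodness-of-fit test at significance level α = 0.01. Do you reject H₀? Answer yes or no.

reject H₀: yes

n = 88; E_i = n·p_i = [12.57, 31.43, 25.14, 12.57, 6.29]
χ² = (27−12.57)²/12.57 + (16−31.43)²/31.43 + (10−25.14)²/25.14 + (9−12.57)²/12.57 + (26−6.29)²/6.29 = 96.1000
df = 4
p-value (upper-tail) = 0.00000
At α=0.01: p < α → reject H₀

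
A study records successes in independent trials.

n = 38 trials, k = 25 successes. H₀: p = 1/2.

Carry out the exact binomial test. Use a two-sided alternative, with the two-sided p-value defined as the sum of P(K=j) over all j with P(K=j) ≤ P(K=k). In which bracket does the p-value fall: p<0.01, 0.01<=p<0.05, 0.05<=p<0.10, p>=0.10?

Exact binomial: n=38, k=25, p₀=1/2=0.5000
P(X=j) = C(n,j)·p₀^j·(1−p₀)^(n−j); p = Σ P(X=j) over j with P(X=j) ≤ P(X=25)
p-value (two-sided) = 0.07295
→ bracket: 0.05<=p<0.10

p-value bracket: 0.05<=p<0.10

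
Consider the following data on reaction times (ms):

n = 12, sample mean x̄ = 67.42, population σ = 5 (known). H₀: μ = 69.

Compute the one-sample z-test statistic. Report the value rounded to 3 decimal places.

test statistic = -1.095

SE = σ/√n = 5/√12 = 1.4434
z = (x̄−μ₀)/SE = (67.42−69)/1.4434 = -1.0947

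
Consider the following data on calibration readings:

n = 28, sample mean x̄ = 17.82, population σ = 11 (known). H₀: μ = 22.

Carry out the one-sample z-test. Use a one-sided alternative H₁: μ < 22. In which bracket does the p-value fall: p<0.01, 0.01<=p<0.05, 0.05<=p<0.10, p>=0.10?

SE = σ/√n = 11/√28 = 2.0788
z = (x̄−μ₀)/SE = (17.82−22)/2.0788 = -2.0108
p-value (one-sided, H₁ less) = 0.02217
→ bracket: 0.01<=p<0.05

p-value bracket: 0.01<=p<0.05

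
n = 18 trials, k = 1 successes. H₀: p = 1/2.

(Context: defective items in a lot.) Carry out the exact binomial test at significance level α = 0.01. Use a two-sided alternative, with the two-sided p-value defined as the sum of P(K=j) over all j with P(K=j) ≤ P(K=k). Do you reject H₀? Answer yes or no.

Exact binomial: n=18, k=1, p₀=1/2=0.5000
P(X=j) = C(n,j)·p₀^j·(1−p₀)^(n−j); p = Σ P(X=j) over j with P(X=j) ≤ P(X=1)
p-value (two-sided) = 0.00014
At α=0.01: p < α → reject H₀

reject H₀: yes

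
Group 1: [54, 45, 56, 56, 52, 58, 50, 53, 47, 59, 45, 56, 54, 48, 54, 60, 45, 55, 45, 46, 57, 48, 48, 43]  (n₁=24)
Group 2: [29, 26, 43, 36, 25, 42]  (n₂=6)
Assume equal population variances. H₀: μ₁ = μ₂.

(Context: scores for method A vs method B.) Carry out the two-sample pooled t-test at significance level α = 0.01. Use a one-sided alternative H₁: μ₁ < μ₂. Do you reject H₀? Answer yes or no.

reject H₀: no

x̄₁=51.417, s₁=5.216, n₁=24
x̄₂=33.500, s₂=7.969, n₂=6
s_p² = [23·5.216² + 5·7.969²]/28 = 33.6905
SE = √(s_p²·(1/24+1/6)) = 2.6493
t = (51.417−33.500)/2.6493 = 6.7628
df = 28
p-value (one-sided, H₁ less) = 1.00000
At α=0.01: p ≥ α → fail to reject H₀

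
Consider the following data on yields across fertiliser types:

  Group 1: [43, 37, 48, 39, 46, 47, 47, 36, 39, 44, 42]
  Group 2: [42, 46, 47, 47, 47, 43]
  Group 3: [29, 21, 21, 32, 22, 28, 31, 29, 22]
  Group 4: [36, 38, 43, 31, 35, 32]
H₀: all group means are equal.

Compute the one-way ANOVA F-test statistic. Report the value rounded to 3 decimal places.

Group means [42.55, 45.33, 26.11, 35.83], grand mean 37.188
SSB = Σnᵢ(x̄ᵢ−x̄)² = 1829.092; SSW = ΣΣ(x−x̄ᵢ)² = 467.783
MSB = 1829.092/3 = 609.6974; MSW = 467.783/28 = 16.7065
F = MSB/MSW = 36.4946
df = (3, 28)

test statistic = 36.495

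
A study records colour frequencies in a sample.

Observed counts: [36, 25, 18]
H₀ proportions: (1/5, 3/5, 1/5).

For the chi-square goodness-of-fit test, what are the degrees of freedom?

df = k − 1 = 3 − 1 = 2

degrees of freedom = 2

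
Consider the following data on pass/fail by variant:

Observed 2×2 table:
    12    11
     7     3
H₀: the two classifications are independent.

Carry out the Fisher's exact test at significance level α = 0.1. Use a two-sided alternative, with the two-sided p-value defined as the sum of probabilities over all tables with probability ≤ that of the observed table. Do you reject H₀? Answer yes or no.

reject H₀: no

Margins: r₁=23, r₂=10, c₁=19, c₂=14, n=33
p_obs = C(23,12)·C(10,7)/C(33,19); sum pmf over tables with pmf ≤ p_obs
p-value (two-sided) = 0.45508
At α=0.1: p ≥ α → fail to reject H₀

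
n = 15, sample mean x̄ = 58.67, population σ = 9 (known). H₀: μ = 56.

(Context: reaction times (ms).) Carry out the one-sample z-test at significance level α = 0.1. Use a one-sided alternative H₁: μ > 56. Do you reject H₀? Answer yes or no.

SE = σ/√n = 9/√15 = 2.3238
z = (x̄−μ₀)/SE = (58.67−56)/2.3238 = 1.1490
p-value (one-sided, H₁ greater) = 0.12528
At α=0.1: p ≥ α → fail to reject H₀

reject H₀: no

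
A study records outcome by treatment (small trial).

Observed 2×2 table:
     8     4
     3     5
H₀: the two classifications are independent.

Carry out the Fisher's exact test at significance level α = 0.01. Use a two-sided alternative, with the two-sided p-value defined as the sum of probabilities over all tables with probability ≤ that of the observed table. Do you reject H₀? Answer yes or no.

Margins: r₁=12, r₂=8, c₁=11, c₂=9, n=20
p_obs = C(12,8)·C(8,3)/C(20,11); sum pmf over tables with pmf ≤ p_obs
p-value (two-sided) = 0.36185
At α=0.01: p ≥ α → fail to reject H₀

reject H₀: no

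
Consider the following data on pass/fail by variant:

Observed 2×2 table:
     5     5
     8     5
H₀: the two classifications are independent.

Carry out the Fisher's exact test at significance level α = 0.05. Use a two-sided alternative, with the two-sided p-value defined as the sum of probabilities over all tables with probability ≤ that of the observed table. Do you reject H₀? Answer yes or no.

reject H₀: no

Margins: r₁=10, r₂=13, c₁=13, c₂=10, n=23
p_obs = C(10,5)·C(13,8)/C(23,13); sum pmf over tables with pmf ≤ p_obs
p-value (two-sided) = 0.68502
At α=0.05: p ≥ α → fail to reject H₀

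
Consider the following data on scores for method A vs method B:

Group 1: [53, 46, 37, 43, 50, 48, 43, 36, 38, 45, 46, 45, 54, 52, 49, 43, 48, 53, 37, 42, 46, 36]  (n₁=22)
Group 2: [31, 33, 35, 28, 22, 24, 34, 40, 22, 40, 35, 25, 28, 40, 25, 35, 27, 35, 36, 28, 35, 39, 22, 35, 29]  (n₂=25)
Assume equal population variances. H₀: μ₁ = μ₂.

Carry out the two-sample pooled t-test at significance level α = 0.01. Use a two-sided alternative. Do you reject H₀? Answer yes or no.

reject H₀: yes

x̄₁=45.000, s₁=5.690, n₁=22
x̄₂=31.320, s₂=5.949, n₂=25
s_p² = [21·5.690² + 24·5.949²]/45 = 33.9876
SE = √(s_p²·(1/22+1/25)) = 1.7042
t = (45.000−31.320)/1.7042 = 8.0271
df = 45
p-value (two-sided) = 0.00000
At α=0.01: p < α → reject H₀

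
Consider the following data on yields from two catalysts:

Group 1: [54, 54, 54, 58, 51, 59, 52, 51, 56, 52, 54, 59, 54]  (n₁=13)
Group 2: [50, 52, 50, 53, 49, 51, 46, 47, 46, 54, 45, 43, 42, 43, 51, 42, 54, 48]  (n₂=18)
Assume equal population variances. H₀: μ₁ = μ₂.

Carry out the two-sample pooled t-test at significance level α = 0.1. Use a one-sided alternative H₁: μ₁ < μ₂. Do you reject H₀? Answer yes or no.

x̄₁=54.462, s₁=2.787, n₁=13
x̄₂=48.111, s₂=4.057, n₂=18
s_p² = [12·2.787² + 17·4.057²]/29 = 12.8624
SE = √(s_p²·(1/13+1/18)) = 1.3054
t = (54.462−48.111)/1.3054 = 4.8649
df = 29
p-value (one-sided, H₁ less) = 0.99998
At α=0.1: p ≥ α → fail to reject H₀

reject H₀: no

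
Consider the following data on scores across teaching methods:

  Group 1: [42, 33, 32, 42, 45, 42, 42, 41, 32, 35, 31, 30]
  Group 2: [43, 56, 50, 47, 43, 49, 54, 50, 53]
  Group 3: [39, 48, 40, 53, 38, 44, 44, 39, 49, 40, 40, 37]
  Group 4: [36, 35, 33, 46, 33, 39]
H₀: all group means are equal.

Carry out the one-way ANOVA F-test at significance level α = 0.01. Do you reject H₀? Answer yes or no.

Group means [37.25, 49.44, 42.58, 37.00], grand mean 41.667
SSB = Σnᵢ(x̄ᵢ−x̄)² = 919.278; SSW = ΣΣ(x−x̄ᵢ)² = 903.389
MSB = 919.278/3 = 306.4259; MSW = 903.389/35 = 25.8111
F = MSB/MSW = 11.8719
df = (3, 35)
p-value (upper-tail) = 0.00002
At α=0.01: p < α → reject H₀

reject H₀: yes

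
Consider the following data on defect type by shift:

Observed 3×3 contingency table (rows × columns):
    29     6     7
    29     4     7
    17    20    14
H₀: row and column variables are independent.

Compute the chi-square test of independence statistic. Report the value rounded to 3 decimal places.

Row totals [42, 40, 51], col totals [75, 30, 28], n=133
χ² = (29−23.68)²/23.68 + (6−9.47)²/9.47 + (7−8.84)²/8.84 + (29−22.56)²/22.56 + (4−9.02)²/9.02 + (7−8.42)²/8.42 + (17−28.76)²/28.76 + (20−11.50)²/11.50 + (14−10.74)²/10.74 = 19.8020
df = 4

test statistic = 19.802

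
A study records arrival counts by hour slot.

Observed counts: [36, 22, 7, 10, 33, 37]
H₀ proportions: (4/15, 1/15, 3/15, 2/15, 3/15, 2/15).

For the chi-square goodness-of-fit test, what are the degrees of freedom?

df = k − 1 = 6 − 1 = 5

degrees of freedom = 5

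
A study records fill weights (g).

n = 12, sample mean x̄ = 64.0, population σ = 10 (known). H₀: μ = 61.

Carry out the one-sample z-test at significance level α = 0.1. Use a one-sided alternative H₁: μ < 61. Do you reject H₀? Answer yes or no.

SE = σ/√n = 10/√12 = 2.8868
z = (x̄−μ₀)/SE = (64.0−61)/2.8868 = 1.0392
p-value (one-sided, H₁ less) = 0.85065
At α=0.1: p ≥ α → fail to reject H₀

reject H₀: no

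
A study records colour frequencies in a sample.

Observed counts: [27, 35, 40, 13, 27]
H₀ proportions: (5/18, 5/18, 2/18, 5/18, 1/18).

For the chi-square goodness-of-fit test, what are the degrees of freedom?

df = k − 1 = 5 − 1 = 4

degrees of freedom = 4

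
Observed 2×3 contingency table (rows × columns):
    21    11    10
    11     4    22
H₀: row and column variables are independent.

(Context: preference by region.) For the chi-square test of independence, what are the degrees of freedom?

degrees of freedom = 2

df = (r−1)(c−1) = (2−1)·(3−1) = 2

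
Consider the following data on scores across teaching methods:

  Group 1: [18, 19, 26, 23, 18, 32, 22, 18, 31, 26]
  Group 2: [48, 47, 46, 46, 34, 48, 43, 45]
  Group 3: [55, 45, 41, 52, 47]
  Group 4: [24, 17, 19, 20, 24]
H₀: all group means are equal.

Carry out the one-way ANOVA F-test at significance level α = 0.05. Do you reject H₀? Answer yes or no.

reject H₀: yes

Group means [23.30, 44.62, 48.00, 20.80], grand mean 33.357
SSB = Σnᵢ(x̄ᵢ−x̄)² = 3887.654; SSW = ΣΣ(x−x̄ᵢ)² = 564.775
MSB = 3887.654/3 = 1295.8845; MSW = 564.775/24 = 23.5323
F = MSB/MSW = 55.0684
df = (3, 24)
p-value (upper-tail) = 0.00000
At α=0.05: p < α → reject H₀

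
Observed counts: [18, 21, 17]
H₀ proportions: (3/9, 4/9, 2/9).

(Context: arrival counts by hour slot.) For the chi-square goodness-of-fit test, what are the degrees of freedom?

degrees of freedom = 2

df = k − 1 = 3 − 1 = 2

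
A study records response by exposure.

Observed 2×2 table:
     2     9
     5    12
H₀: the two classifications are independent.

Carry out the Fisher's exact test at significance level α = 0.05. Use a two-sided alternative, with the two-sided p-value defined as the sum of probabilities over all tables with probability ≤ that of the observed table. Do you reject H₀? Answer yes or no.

Margins: r₁=11, r₂=17, c₁=7, c₂=21, n=28
p_obs = C(11,2)·C(17,5)/C(28,7); sum pmf over tables with pmf ≤ p_obs
p-value (two-sided) = 0.66834
At α=0.05: p ≥ α → fail to reject H₀

reject H₀: no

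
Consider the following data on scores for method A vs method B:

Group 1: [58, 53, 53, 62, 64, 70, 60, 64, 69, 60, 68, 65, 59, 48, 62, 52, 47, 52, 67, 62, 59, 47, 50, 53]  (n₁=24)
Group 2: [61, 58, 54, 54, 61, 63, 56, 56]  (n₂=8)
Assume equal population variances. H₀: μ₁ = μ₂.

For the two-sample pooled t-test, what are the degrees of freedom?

df = n₁ + n₂ − 2 = 24 + 8 − 2 = 30

degrees of freedom = 30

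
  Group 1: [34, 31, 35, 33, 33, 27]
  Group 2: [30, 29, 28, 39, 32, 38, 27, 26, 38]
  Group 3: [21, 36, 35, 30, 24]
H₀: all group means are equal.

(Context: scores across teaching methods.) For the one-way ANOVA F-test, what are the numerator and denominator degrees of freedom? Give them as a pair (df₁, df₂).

degrees of freedom = [2, 17]

k = 3 groups, N = 20 total
df = (k−1, N−k) = (3−1, 20−3) = (2, 17)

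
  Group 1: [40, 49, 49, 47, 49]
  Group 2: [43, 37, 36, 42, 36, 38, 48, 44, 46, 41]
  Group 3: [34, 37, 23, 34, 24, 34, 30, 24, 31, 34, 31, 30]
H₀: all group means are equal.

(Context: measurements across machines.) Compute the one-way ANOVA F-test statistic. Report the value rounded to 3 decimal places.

Group means [46.80, 41.10, 30.50], grand mean 37.444
SSB = Σnᵢ(x̄ᵢ−x̄)² = 1149.967; SSW = ΣΣ(x−x̄ᵢ)² = 456.700
MSB = 1149.967/2 = 574.9833; MSW = 456.700/24 = 19.0292
F = MSB/MSW = 30.2159
df = (2, 24)

test statistic = 30.216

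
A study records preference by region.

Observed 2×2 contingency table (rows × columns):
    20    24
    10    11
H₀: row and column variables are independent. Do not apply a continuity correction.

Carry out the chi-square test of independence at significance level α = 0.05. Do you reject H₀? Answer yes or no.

Row totals [44, 21], col totals [30, 35], n=65
χ² = (20−20.31)²/20.31 + (24−23.69)²/23.69 + (10−9.69)²/9.69 + (11−11.31)²/11.31 = 0.0268
df = 1
p-value (upper-tail) = 0.86997
At α=0.05: p ≥ α → fail to reject H₀

reject H₀: no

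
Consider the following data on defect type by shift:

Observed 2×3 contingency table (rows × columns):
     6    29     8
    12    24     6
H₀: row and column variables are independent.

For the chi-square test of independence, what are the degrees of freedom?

df = (r−1)(c−1) = (2−1)·(3−1) = 2

degrees of freedom = 2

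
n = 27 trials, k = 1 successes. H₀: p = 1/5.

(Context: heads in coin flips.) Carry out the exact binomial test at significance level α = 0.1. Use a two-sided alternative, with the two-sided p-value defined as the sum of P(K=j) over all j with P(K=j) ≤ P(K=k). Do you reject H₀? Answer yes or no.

Exact binomial: n=27, k=1, p₀=1/5=0.2000
P(X=j) = C(n,j)·p₀^j·(1−p₀)^(n−j); p = Σ P(X=j) over j with P(X=j) ≤ P(X=1)
p-value (two-sided) = 0.02971
At α=0.1: p < α → reject H₀

reject H₀: yes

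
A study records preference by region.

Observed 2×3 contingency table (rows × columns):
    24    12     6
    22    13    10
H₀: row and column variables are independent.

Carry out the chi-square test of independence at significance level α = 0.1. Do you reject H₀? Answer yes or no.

reject H₀: no

Row totals [42, 45], col totals [46, 25, 16], n=87
χ² = (24−22.21)²/22.21 + (12−12.07)²/12.07 + (6−7.72)²/7.72 + (22−23.79)²/23.79 + (13−12.93)²/12.93 + (10−8.28)²/8.28 = 1.0247
df = 2
p-value (upper-tail) = 0.59908
At α=0.1: p ≥ α → fail to reject H₀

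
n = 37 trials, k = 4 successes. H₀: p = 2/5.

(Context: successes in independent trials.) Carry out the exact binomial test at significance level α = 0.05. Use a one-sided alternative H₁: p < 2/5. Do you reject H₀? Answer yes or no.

Exact binomial: n=37, k=4, p₀=2/5=0.4000
P(X≤4) from Σ C(n,i)·p₀^i·(1−p₀)^(n−i)
p-value (one-sided, H₁ less) = 0.00010
At α=0.05: p < α → reject H₀

reject H₀: yes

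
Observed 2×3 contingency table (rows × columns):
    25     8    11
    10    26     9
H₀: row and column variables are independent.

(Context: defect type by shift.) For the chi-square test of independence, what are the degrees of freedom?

degrees of freedom = 2

df = (r−1)(c−1) = (2−1)·(3−1) = 2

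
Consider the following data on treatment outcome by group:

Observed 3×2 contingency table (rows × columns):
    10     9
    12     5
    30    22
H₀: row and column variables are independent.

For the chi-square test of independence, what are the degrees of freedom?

degrees of freedom = 2

df = (r−1)(c−1) = (3−1)·(2−1) = 2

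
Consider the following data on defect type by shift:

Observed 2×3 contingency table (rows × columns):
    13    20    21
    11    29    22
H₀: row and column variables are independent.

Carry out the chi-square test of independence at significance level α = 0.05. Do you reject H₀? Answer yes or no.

Row totals [54, 62], col totals [24, 49, 43], n=116
χ² = (13−11.17)²/11.17 + (20−22.81)²/22.81 + (21−20.02)²/20.02 + (11−12.83)²/12.83 + (29−26.19)²/26.19 + (22−22.98)²/22.98 = 1.2974
df = 2
p-value (upper-tail) = 0.52272
At α=0.05: p ≥ α → fail to reject H₀

reject H₀: no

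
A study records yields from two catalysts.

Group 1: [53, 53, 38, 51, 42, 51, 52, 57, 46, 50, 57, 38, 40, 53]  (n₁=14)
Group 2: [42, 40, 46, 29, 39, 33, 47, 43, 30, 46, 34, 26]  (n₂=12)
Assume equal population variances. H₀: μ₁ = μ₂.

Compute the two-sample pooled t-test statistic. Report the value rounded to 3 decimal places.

x̄₁=48.643, s₁=6.640, n₁=14
x̄₂=37.917, s₂=7.292, n₂=12
s_p² = [13·6.640² + 11·7.292²]/24 = 48.2555
SE = √(s_p²·(1/14+1/12)) = 2.7328
t = (48.643−37.917)/2.7328 = 3.9250
df = 24

test statistic = 3.925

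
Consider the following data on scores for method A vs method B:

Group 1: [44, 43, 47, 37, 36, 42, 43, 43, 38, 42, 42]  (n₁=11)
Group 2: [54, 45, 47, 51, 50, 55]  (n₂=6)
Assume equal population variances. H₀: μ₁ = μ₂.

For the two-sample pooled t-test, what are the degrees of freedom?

degrees of freedom = 15

df = n₁ + n₂ − 2 = 11 + 6 − 2 = 15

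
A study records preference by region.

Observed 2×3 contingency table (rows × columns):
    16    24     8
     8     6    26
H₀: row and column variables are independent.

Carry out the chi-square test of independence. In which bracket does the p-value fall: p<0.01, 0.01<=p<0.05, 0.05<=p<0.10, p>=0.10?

p-value bracket: p<0.01

Row totals [48, 40], col totals [24, 30, 34], n=88
χ² = (16−13.09)²/13.09 + (24−16.36)²/16.36 + (8−18.55)²/18.55 + (8−10.91)²/10.91 + (6−13.64)²/13.64 + (26−15.45)²/15.45 = 22.4544
df = 2
p-value (upper-tail) = 0.00001
→ bracket: p<0.01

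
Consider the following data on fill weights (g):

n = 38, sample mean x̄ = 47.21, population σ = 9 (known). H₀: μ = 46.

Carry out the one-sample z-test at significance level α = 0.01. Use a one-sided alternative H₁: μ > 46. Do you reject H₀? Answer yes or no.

reject H₀: no

SE = σ/√n = 9/√38 = 1.4600
z = (x̄−μ₀)/SE = (47.21−46)/1.4600 = 0.8288
p-value (one-sided, H₁ greater) = 0.20362
At α=0.01: p ≥ α → fail to reject H₀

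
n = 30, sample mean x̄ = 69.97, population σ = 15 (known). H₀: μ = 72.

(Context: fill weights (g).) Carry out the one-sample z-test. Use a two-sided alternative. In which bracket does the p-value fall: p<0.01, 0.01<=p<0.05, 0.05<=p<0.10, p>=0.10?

p-value bracket: p>=0.10

SE = σ/√n = 15/√30 = 2.7386
z = (x̄−μ₀)/SE = (69.97−72)/2.7386 = -0.7413
p-value (two-sided) = 0.45854
→ bracket: p>=0.10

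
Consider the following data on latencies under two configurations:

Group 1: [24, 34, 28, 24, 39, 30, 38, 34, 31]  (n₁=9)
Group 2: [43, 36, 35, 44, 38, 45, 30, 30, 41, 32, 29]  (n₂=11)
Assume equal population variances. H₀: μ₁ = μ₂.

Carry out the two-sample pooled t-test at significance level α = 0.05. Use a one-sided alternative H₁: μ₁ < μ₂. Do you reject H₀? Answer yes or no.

x̄₁=31.333, s₁=5.454, n₁=9
x̄₂=36.636, s₂=5.971, n₂=11
s_p² = [8·5.454² + 10·5.971²]/18 = 33.0303
SE = √(s_p²·(1/9+1/11)) = 2.5832
t = (31.333−36.636)/2.5832 = -2.0529
df = 18
p-value (one-sided, H₁ less) = 0.02745
At α=0.05: p < α → reject H₀

reject H₀: yes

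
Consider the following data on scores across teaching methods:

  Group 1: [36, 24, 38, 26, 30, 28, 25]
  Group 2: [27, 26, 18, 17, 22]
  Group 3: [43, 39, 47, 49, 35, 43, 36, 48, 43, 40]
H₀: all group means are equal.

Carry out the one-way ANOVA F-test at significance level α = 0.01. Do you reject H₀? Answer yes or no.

Group means [29.57, 22.00, 42.30], grand mean 33.636
SSB = Σnᵢ(x̄ᵢ−x̄)² = 1543.277; SSW = ΣΣ(x−x̄ᵢ)² = 471.814
MSB = 1543.277/2 = 771.6383; MSW = 471.814/19 = 24.8323
F = MSB/MSW = 31.0739
df = (2, 19)
p-value (upper-tail) = 0.00000
At α=0.01: p < α → reject H₀

reject H₀: yes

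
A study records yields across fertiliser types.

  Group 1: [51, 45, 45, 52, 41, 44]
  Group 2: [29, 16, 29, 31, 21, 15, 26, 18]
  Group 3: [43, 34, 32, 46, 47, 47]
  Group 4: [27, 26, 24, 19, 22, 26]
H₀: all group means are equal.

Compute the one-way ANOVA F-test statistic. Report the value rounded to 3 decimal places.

Group means [46.33, 23.12, 41.50, 24.00], grand mean 32.923
SSB = Σnᵢ(x̄ᵢ−x̄)² = 2766.138; SSW = ΣΣ(x−x̄ᵢ)² = 653.708
MSB = 2766.138/3 = 922.0459; MSW = 653.708/22 = 29.7140
F = MSB/MSW = 31.0307
df = (3, 22)

test statistic = 31.031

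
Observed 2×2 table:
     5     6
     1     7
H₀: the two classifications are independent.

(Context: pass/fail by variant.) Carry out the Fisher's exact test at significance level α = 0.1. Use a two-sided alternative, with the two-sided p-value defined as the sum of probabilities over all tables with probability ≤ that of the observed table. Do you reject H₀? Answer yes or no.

reject H₀: no

Margins: r₁=11, r₂=8, c₁=6, c₂=13, n=19
p_obs = C(11,5)·C(8,1)/C(19,6); sum pmf over tables with pmf ≤ p_obs
p-value (two-sided) = 0.17699
At α=0.1: p ≥ α → fail to reject H₀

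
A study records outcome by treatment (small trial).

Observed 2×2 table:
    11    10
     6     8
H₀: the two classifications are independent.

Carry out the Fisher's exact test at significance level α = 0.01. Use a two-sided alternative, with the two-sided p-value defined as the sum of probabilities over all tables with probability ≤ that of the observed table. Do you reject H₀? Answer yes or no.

Margins: r₁=21, r₂=14, c₁=17, c₂=18, n=35
p_obs = C(21,11)·C(14,6)/C(35,17); sum pmf over tables with pmf ≤ p_obs
p-value (two-sided) = 0.73322
At α=0.01: p ≥ α → fail to reject H₀

reject H₀: no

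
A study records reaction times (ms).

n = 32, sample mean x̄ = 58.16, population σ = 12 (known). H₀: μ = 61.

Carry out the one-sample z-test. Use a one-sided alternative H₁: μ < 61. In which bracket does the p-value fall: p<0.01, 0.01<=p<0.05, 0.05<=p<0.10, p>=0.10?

p-value bracket: 0.05<=p<0.10

SE = σ/√n = 12/√32 = 2.1213
z = (x̄−μ₀)/SE = (58.16−61)/2.1213 = -1.3388
p-value (one-sided, H₁ less) = 0.09032
→ bracket: 0.05<=p<0.10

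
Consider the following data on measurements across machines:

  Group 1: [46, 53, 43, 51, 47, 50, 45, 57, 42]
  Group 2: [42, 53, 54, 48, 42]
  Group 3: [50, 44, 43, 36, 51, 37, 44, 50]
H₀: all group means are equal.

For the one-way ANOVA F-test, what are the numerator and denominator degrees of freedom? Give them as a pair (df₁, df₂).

degrees of freedom = [2, 19]

k = 3 groups, N = 22 total
df = (k−1, N−k) = (3−1, 22−3) = (2, 19)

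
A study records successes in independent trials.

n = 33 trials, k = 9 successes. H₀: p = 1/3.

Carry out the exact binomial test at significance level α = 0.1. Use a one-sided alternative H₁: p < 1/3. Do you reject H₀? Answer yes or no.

reject H₀: no

Exact binomial: n=33, k=9, p₀=1/3=0.3333
P(X≤9) from Σ C(n,i)·p₀^i·(1−p₀)^(n−i)
p-value (one-sided, H₁ less) = 0.29521
At α=0.1: p ≥ α → fail to reject H₀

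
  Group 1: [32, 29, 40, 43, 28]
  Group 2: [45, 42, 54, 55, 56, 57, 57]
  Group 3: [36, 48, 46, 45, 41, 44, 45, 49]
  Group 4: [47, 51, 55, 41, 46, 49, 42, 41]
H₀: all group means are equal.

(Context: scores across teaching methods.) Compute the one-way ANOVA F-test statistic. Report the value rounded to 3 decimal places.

Group means [34.40, 52.29, 44.25, 46.50], grand mean 45.143
SSB = Σnᵢ(x̄ᵢ−x̄)² = 955.300; SSW = ΣΣ(x−x̄ᵢ)² = 708.129
MSB = 955.300/3 = 318.4333; MSW = 708.129/24 = 29.5054
F = MSB/MSW = 10.7924
df = (3, 24)

test statistic = 10.792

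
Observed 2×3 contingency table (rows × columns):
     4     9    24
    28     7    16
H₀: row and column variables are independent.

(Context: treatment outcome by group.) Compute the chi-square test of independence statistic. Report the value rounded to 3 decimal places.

test statistic = 18.080

Row totals [37, 51], col totals [32, 16, 40], n=88
χ² = (4−13.45)²/13.45 + (9−6.73)²/6.73 + (24−16.82)²/16.82 + (28−18.55)²/18.55 + (7−9.27)²/9.27 + (16−23.18)²/23.18 = 18.0803
df = 2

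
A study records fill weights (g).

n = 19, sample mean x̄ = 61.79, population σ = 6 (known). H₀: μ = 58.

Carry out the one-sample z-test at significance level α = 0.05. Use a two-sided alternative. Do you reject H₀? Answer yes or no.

reject H₀: yes

SE = σ/√n = 6/√19 = 1.3765
z = (x̄−μ₀)/SE = (61.79−58)/1.3765 = 2.7534
p-value (two-sided) = 0.00590
At α=0.05: p < α → reject H₀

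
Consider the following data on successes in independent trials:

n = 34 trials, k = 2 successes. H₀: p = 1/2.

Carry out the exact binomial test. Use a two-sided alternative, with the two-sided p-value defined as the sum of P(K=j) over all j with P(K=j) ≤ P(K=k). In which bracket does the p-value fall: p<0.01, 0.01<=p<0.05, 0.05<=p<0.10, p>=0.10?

Exact binomial: n=34, k=2, p₀=1/2=0.5000
P(X=j) = C(n,j)·p₀^j·(1−p₀)^(n−j); p = Σ P(X=j) over j with P(X=j) ≤ P(X=2)
p-value (two-sided) = 0.00000
→ bracket: p<0.01

p-value bracket: p<0.01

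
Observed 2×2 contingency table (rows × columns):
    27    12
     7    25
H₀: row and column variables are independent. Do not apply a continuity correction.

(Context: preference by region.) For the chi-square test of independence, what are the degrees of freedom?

degrees of freedom = 1

df = (r−1)(c−1) = (2−1)·(2−1) = 1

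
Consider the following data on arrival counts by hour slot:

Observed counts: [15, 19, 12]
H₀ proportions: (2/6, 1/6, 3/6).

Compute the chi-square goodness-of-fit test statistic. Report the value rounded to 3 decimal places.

n = 46; E_i = n·p_i = [15.33, 7.67, 23.00]
χ² = (15−15.33)²/15.33 + (19−7.67)²/7.67 + (12−23.00)²/23.00 = 22.0217
df = 2

test statistic = 22.022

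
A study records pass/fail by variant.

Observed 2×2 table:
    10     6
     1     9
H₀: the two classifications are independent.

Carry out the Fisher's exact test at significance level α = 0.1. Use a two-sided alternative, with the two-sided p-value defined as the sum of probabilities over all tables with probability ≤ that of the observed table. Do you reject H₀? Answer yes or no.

Margins: r₁=16, r₂=10, c₁=11, c₂=15, n=26
p_obs = C(16,10)·C(10,1)/C(26,11); sum pmf over tables with pmf ≤ p_obs
p-value (two-sided) = 0.01435
At α=0.1: p < α → reject H₀

reject H₀: yes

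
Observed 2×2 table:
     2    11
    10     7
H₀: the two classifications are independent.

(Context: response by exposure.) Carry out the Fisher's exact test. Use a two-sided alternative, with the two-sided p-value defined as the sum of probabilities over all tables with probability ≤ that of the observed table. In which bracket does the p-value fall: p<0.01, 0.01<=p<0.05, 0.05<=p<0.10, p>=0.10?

Margins: r₁=13, r₂=17, c₁=12, c₂=18, n=30
p_obs = C(13,2)·C(17,10)/C(30,12); sum pmf over tables with pmf ≤ p_obs
p-value (two-sided) = 0.02556
→ bracket: 0.01<=p<0.05

p-value bracket: 0.01<=p<0.05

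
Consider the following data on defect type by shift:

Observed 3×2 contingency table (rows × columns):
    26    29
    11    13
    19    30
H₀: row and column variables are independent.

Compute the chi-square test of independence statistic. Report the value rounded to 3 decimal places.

Row totals [55, 24, 49], col totals [56, 72], n=128
χ² = (26−24.06)²/24.06 + (29−30.94)²/30.94 + (11−10.50)²/10.50 + (13−13.50)²/13.50 + (19−21.44)²/21.44 + (30−27.56)²/27.56 = 0.8124
df = 2

test statistic = 0.812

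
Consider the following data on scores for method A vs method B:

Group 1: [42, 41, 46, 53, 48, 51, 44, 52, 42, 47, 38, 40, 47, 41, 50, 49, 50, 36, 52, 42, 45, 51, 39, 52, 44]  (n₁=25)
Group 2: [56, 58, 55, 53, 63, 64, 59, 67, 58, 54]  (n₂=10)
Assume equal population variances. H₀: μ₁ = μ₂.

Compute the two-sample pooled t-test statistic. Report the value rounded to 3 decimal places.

x̄₁=45.680, s₁=5.031, n₁=25
x̄₂=58.700, s₂=4.620, n₂=10
s_p² = [24·5.031² + 9·4.620²]/33 = 24.2285
SE = √(s_p²·(1/25+1/10)) = 1.8417
t = (45.680−58.700)/1.8417 = -7.0694
df = 33

test statistic = -7.069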